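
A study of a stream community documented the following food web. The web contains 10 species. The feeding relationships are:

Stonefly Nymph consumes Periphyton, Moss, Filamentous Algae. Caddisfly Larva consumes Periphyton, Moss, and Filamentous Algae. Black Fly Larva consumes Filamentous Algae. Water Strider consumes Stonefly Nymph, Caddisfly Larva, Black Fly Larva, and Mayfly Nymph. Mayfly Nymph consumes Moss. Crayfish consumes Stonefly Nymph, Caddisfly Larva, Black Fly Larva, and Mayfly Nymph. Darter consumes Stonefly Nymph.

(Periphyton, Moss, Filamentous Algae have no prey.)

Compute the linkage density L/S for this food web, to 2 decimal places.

L/S = 1.70

There are L = 17 links among S = 10 species.
L/S = 17/10 = 1.7000 ≈ 1.70.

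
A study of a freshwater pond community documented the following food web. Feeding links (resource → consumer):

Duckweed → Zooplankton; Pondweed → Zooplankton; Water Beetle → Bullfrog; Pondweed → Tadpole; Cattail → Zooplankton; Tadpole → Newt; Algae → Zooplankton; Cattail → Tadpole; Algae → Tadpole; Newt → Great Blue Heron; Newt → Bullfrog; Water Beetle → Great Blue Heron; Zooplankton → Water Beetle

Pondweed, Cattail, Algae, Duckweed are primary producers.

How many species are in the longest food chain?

4 species

One longest chain: Pondweed → Zooplankton → Water Beetle → Great Blue Heron.
It has 4 species and 3 links.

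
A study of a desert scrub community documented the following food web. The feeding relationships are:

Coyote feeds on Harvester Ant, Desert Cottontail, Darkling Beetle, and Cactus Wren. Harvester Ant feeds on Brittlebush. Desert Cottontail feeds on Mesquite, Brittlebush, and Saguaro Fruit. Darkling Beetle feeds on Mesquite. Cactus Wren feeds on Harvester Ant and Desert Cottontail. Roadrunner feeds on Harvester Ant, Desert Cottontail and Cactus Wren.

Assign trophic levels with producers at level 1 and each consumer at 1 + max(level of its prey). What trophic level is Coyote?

Mesquite is a producer → level 1.
Desert Cottontail eats Mesquite (level 1); other prey at levels: Brittlebush 1, Saguaro Fruit 1 → level 2.
Cactus Wren eats Desert Cottontail (level 2); other prey at levels: Harvester Ant 2 → level 3.
Coyote eats Cactus Wren (level 3); other prey at levels: Desert Cottontail 2, Darkling Beetle 2, Harvester Ant 2 → level 4.

Trophic level 4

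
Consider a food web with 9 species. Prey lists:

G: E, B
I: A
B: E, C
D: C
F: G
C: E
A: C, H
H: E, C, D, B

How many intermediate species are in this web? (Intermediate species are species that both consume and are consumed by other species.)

Intermediate species (has both prey and predators): C, D, B, H, G, A.
Count: 6.

6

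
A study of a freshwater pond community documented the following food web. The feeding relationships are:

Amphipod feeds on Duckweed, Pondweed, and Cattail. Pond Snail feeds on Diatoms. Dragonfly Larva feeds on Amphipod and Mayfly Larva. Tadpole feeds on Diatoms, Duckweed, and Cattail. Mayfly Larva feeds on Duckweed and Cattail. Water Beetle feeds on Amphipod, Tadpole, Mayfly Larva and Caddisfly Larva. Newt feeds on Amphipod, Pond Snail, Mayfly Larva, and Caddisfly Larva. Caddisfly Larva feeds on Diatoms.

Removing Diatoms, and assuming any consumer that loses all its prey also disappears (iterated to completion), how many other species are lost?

2

Remove Diatoms.
Round 1: Pond Snail (all prey gone), Caddisfly Larva (all prey gone) → extinct.
No further losses. Total secondary extinctions: 2.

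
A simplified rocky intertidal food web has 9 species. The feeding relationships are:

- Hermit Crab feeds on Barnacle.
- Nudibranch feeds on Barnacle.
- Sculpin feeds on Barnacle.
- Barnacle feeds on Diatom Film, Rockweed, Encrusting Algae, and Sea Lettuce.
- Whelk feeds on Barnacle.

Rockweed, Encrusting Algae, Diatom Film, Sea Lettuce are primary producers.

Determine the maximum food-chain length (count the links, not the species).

One longest chain: Rockweed → Barnacle → Whelk.
It has 3 species and 2 links.

2 links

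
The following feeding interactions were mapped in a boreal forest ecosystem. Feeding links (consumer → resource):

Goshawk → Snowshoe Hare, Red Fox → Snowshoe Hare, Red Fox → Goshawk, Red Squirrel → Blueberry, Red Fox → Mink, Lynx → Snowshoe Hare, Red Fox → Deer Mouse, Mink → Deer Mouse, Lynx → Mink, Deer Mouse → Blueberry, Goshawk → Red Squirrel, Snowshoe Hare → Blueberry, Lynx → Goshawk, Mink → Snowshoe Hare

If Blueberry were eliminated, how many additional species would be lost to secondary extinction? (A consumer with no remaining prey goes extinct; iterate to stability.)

7

Remove Blueberry.
Round 1: Deer Mouse (all prey gone), Snowshoe Hare (all prey gone), Red Squirrel (all prey gone) → extinct.
Round 2: Goshawk (all prey gone), Mink (all prey gone) → extinct.
Round 3: Red Fox (all prey gone), Lynx (all prey gone) → extinct.
No further losses. Total secondary extinctions: 7.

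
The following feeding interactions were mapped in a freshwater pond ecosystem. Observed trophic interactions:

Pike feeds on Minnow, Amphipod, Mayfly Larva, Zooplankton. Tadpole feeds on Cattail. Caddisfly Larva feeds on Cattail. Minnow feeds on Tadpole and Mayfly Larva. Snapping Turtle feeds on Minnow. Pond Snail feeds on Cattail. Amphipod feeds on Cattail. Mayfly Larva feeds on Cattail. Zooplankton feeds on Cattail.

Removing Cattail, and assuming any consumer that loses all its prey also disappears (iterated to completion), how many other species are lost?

9

Remove Cattail.
Round 1: Mayfly Larva (all prey gone), Pond Snail (all prey gone), Caddisfly Larva (all prey gone), Zooplankton (all prey gone), Tadpole (all prey gone), Amphipod (all prey gone) → extinct.
Round 2: Minnow (all prey gone) → extinct.
Round 3: Snapping Turtle (all prey gone), Pike (all prey gone) → extinct.
No further losses. Total secondary extinctions: 9.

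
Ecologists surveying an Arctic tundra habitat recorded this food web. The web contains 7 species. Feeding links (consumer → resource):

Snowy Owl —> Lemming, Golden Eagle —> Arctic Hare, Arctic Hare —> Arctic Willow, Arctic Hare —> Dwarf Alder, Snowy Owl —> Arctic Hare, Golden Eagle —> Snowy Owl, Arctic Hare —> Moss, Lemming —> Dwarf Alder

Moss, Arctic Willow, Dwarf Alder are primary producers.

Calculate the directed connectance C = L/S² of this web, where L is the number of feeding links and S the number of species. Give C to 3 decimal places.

C = 0.163

The web has S = 7 species and L = 8 feeding links.
C = L / S² = 8 / 49 = 0.1633 ≈ 0.163.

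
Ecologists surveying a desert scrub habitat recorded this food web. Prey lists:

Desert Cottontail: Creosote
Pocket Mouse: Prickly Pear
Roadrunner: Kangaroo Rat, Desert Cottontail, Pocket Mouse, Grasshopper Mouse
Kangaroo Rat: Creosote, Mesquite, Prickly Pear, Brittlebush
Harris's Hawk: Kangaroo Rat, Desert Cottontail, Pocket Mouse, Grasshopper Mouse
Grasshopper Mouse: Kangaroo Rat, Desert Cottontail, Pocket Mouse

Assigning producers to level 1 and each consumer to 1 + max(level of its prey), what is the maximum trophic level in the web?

4

Producers (level 1): Creosote, Mesquite, Prickly Pear, Brittlebush.
Creosote → Kangaroo Rat → Grasshopper Mouse → Harris's Hawk gives Harris's Hawk level 4.
No species has a prey at level 4, so no species reaches level 5.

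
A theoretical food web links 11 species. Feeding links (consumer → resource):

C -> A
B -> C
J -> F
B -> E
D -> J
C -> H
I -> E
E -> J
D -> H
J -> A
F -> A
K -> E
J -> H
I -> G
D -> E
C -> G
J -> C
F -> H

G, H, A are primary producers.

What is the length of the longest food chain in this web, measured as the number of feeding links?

4 links

One longest chain: G → C → J → E → I.
It has 5 species and 4 links.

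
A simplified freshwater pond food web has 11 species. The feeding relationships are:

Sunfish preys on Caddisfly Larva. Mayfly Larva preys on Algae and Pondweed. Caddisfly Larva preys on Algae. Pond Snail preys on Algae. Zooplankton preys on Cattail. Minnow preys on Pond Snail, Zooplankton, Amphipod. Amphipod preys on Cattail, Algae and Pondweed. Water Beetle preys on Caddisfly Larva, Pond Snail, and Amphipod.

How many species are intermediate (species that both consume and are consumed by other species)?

Intermediate species (has both prey and predators): Amphipod, Caddisfly Larva, Pond Snail, Zooplankton.
Count: 4.

4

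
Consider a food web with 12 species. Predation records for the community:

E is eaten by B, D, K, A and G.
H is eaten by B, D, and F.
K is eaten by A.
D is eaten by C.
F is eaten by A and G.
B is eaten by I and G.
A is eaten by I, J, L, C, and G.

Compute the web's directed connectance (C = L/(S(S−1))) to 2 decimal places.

C = 0.14

The web has S = 12 species and L = 19 feeding links.
C = L / (S(S−1)) = 19 / 132 = 0.1439 ≈ 0.14.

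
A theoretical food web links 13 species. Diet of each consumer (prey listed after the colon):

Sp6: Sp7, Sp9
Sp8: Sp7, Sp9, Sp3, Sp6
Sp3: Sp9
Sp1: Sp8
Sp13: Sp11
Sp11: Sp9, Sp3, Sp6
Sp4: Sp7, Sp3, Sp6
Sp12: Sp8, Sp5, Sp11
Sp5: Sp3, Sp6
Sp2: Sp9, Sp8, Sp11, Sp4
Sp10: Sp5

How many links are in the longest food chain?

3 links

One longest chain: Sp9 → Sp3 → Sp8 → Sp12.
It has 4 species and 3 links.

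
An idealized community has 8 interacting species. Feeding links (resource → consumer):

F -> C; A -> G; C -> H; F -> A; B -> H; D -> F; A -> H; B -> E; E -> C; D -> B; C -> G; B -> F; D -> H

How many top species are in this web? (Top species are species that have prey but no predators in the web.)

2

Top species (has prey, but nothing eats it): H, G.
Count: 2.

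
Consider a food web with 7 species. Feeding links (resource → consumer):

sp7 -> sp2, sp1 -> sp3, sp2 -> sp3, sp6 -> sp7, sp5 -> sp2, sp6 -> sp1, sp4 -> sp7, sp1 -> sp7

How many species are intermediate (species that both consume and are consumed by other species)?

Intermediate species (has both prey and predators): sp1, sp7, sp2.
Count: 3.

3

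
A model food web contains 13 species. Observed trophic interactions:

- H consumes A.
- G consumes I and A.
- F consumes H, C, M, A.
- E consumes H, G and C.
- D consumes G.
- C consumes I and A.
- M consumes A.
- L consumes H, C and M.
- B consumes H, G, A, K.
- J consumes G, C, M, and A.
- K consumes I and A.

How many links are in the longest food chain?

One longest chain: A → H → F.
It has 3 species and 2 links.

2 links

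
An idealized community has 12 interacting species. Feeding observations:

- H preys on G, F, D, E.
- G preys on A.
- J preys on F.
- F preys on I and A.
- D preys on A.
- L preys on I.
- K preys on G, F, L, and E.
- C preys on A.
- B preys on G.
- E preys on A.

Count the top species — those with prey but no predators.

Top species (has prey, but nothing eats it): C, B, H, J, K.
Count: 5.

5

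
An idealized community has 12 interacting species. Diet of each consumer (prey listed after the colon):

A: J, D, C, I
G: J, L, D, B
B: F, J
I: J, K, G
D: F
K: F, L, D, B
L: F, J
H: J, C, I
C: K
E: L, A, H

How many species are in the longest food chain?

6 species

One longest chain: F → L → K → I → A → E.
It has 6 species and 5 links.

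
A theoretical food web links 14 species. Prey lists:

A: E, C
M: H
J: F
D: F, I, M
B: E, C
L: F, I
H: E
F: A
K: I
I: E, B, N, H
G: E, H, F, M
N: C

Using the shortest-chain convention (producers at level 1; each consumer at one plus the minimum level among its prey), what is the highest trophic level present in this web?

4

Producers (level 1): E, C.
Following each consumer down to its lowest-level prey: E → A → F → J (levels 1 through 4).
All prey of J (F 3) are at level 3 or above, so J is at level 1 + 3 = 4.
Every consumer has at least one prey at level 3 or below, so none exceeds level 4.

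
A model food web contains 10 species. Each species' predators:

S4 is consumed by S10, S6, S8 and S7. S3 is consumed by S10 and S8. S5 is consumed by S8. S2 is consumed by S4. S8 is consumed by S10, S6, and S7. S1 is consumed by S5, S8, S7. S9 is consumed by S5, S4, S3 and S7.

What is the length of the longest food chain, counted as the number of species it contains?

4 species

One longest chain: S9 → S5 → S8 → S7.
It has 4 species and 3 links.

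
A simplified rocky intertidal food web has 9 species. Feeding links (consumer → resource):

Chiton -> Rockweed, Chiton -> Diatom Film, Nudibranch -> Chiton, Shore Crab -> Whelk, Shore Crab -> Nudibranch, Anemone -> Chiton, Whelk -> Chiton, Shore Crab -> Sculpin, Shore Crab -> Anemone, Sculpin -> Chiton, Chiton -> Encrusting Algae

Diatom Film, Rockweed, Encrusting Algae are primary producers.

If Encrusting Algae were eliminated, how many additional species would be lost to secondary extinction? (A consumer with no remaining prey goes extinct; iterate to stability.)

0

Remove Encrusting Algae.
Every predator of it retains at least one other prey: Chiton still has Diatom Film, Rockweed.
No consumer loses all prey, so no secondary extinctions occur.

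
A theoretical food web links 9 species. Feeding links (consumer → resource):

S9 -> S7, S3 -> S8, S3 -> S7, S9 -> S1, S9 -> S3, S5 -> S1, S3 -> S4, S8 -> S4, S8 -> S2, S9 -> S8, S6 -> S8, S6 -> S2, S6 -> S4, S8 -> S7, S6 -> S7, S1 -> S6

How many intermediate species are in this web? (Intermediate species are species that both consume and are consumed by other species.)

4

Intermediate species (has both prey and predators): S8, S3, S6, S1.
Count: 4.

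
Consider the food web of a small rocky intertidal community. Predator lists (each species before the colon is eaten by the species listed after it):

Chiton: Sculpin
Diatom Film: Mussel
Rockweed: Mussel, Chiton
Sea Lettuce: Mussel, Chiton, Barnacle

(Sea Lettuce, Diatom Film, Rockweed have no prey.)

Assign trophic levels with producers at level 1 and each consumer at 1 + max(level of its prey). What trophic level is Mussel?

Sea Lettuce is a producer → level 1.
Mussel eats Sea Lettuce (level 1); other prey at levels: Diatom Film 1, Rockweed 1 → level 2.

Trophic level 2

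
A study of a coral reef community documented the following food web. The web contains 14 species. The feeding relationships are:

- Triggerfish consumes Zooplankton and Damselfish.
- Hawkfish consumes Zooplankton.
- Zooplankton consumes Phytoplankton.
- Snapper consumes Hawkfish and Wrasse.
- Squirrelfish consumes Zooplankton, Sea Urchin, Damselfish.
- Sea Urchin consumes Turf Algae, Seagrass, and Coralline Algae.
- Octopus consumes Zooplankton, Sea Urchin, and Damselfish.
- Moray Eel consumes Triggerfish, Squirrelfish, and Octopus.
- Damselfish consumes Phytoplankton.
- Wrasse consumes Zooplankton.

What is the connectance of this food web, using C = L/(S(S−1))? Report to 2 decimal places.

The web has S = 14 species and L = 20 feeding links.
C = L / (S(S−1)) = 20 / 182 = 0.1099 ≈ 0.11.

C = 0.11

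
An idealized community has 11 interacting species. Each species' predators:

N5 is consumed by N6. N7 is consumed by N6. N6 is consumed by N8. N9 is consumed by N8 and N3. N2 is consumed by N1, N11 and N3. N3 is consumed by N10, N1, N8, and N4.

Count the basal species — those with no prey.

Basal species (no prey listed): N9, N5, N2, N7.
Count: 4.

4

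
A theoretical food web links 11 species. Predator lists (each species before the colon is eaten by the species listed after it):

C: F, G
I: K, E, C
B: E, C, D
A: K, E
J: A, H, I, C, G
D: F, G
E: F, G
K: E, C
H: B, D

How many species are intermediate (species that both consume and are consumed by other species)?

Intermediate species (has both prey and predators): A, H, I, K, B, E, C, D.
Count: 8.

8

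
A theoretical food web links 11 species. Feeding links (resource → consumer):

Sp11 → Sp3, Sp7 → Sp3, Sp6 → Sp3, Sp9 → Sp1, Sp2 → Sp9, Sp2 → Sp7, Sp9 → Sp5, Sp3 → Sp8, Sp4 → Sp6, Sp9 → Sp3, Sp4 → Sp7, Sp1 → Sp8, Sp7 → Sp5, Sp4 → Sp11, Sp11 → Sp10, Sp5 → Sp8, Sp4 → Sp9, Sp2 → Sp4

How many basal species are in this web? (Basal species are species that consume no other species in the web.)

1

Basal species (no prey listed): Sp2.
Count: 1.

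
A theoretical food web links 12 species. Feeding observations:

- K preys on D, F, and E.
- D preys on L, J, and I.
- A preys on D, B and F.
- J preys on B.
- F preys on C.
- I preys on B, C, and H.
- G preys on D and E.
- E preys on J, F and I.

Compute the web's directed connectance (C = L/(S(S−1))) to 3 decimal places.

The web has S = 12 species and L = 19 feeding links.
C = L / (S(S−1)) = 19 / 132 = 0.1439 ≈ 0.144.

C = 0.144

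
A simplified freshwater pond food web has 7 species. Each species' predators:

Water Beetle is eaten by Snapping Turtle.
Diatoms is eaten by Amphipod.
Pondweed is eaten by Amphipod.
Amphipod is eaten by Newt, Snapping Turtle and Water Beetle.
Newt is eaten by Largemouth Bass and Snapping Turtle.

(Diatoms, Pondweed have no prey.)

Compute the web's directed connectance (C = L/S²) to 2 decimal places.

C = 0.16

The web has S = 7 species and L = 8 feeding links.
C = L / S² = 8 / 49 = 0.1633 ≈ 0.16.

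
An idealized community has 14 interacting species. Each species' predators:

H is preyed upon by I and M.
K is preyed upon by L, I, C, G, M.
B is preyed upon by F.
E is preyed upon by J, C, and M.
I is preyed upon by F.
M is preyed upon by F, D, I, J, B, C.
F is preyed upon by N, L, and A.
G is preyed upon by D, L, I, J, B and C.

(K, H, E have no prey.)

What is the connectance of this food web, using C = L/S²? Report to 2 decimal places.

C = 0.14

The web has S = 14 species and L = 27 feeding links.
C = L / S² = 27 / 196 = 0.1378 ≈ 0.14.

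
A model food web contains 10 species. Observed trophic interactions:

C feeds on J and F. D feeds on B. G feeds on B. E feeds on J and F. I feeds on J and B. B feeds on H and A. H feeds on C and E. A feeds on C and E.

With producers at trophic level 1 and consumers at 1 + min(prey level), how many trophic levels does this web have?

5

Producers (level 1): J, F.
Following each consumer down to its lowest-level prey: J → E → H → B → G (levels 1 through 5).
All prey of G (B 4) are at level 4 or above, so G is at level 1 + 4 = 5.
Every consumer has at least one prey at level 4 or below, so none exceeds level 5.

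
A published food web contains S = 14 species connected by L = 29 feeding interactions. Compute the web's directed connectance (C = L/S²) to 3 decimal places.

C = 0.148

The web has S = 14 species and L = 29 feeding links.
C = L / S² = 29 / 196 = 0.1480 ≈ 0.148.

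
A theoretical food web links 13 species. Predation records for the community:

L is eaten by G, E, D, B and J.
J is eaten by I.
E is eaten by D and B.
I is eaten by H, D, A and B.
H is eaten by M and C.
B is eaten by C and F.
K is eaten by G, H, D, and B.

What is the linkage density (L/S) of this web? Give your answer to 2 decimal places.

There are L = 20 links among S = 13 species.
L/S = 20/13 = 1.5385 ≈ 1.54.

L/S = 1.54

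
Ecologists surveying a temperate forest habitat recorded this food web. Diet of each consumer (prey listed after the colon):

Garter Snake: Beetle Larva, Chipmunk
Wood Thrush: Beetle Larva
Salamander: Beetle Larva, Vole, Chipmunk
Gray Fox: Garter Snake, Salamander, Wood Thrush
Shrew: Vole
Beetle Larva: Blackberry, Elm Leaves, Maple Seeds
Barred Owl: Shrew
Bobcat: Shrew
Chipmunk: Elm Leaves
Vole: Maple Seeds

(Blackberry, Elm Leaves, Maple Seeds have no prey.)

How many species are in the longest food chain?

4 species

One longest chain: Blackberry → Beetle Larva → Wood Thrush → Gray Fox.
It has 4 species and 3 links.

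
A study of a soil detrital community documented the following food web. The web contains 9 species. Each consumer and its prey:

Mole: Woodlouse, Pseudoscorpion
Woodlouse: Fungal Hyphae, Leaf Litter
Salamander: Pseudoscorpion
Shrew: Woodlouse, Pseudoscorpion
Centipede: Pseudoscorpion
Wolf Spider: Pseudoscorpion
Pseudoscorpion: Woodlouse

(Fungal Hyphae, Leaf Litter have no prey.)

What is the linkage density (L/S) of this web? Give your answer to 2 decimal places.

There are L = 10 links among S = 9 species.
L/S = 10/9 = 1.1111 ≈ 1.11.

L/S = 1.11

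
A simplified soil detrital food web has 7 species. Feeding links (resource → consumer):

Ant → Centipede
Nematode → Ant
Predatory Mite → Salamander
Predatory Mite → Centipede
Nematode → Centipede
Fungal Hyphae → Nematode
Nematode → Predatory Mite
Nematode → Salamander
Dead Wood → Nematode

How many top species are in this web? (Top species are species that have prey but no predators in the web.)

2

Top species (has prey, but nothing eats it): Salamander, Centipede.
Count: 2.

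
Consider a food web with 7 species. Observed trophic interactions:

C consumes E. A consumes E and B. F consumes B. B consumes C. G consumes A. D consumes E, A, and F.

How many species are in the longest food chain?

5 species

One longest chain: E → C → B → A → G.
It has 5 species and 4 links.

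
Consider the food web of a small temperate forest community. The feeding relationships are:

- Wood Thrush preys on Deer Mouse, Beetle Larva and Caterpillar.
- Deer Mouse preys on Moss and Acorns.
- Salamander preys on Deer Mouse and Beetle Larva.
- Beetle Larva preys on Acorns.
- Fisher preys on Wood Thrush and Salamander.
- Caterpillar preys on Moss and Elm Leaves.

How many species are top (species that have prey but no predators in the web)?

Top species (has prey, but nothing eats it): Fisher.
Count: 1.

1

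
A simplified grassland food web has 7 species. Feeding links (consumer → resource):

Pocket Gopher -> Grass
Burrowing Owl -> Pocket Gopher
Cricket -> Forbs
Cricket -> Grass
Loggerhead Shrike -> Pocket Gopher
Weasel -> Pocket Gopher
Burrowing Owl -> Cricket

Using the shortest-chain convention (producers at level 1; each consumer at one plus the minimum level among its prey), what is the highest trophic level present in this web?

3

Producers (level 1): Forbs, Grass.
Following each consumer down to its lowest-level prey: Grass → Pocket Gopher → Burrowing Owl (levels 1 through 3).
All prey of Burrowing Owl (Pocket Gopher 2, Cricket 2) are at level 2 or above, so Burrowing Owl is at level 1 + 2 = 3.
Every consumer has at least one prey at level 2 or below, so none exceeds level 3.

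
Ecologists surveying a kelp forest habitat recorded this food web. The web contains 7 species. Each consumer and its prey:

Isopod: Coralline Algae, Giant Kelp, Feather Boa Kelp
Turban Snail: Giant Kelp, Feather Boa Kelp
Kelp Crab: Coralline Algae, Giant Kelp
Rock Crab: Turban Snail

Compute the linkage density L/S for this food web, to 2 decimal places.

There are L = 8 links among S = 7 species.
L/S = 8/7 = 1.1429 ≈ 1.14.

L/S = 1.14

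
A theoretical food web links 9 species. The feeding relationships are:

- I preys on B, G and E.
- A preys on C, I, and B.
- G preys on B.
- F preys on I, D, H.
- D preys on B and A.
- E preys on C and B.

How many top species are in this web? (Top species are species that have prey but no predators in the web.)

Top species (has prey, but nothing eats it): F.
Count: 1.

1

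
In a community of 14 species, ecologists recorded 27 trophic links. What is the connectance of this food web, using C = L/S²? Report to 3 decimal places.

C = 0.138

The web has S = 14 species and L = 27 feeding links.
C = L / S² = 27 / 196 = 0.1378 ≈ 0.138.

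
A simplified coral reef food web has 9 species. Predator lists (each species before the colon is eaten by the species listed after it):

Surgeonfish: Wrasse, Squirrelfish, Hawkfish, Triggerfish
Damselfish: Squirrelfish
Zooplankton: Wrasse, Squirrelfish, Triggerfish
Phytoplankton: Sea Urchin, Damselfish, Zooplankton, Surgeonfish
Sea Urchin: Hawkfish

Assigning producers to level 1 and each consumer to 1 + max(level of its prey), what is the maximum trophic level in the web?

3

Producers (level 1): Phytoplankton.
Phytoplankton → Sea Urchin → Hawkfish gives Hawkfish level 3.
No species has a prey at level 3, so no species reaches level 4.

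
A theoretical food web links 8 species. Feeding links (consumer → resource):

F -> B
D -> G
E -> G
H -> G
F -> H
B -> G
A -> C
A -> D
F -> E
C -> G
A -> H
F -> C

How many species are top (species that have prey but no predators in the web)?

Top species (has prey, but nothing eats it): A, F.
Count: 2.

2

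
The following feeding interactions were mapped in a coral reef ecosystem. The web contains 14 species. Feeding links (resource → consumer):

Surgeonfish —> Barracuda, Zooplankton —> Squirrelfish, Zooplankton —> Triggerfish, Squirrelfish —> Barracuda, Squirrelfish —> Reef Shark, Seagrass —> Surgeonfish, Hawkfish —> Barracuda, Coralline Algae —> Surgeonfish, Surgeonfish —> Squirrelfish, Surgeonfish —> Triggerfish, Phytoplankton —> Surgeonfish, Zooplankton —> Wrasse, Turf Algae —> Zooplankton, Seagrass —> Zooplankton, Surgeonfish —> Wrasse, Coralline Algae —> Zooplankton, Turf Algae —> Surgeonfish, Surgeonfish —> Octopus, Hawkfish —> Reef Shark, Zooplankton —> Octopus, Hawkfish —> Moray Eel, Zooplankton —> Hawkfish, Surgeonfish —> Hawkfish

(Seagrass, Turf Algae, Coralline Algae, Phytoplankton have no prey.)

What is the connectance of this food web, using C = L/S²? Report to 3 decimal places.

The web has S = 14 species and L = 23 feeding links.
C = L / S² = 23 / 196 = 0.1173 ≈ 0.117.

C = 0.117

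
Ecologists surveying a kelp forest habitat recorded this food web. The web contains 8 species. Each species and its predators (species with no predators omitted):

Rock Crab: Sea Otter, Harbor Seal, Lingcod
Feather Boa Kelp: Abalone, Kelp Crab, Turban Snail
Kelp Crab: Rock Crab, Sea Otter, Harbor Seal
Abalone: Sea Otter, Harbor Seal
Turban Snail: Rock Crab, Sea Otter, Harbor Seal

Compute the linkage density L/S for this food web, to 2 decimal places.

There are L = 14 links among S = 8 species.
L/S = 14/8 = 1.7500 ≈ 1.75.

L/S = 1.75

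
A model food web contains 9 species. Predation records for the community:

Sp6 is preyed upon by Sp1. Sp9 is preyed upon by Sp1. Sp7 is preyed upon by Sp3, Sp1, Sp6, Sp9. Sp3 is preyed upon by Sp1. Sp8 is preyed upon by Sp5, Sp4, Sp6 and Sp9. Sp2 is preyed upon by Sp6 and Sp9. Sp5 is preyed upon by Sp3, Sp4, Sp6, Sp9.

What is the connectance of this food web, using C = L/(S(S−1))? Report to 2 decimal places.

C = 0.24

The web has S = 9 species and L = 17 feeding links.
C = L / (S(S−1)) = 17 / 72 = 0.2361 ≈ 0.24.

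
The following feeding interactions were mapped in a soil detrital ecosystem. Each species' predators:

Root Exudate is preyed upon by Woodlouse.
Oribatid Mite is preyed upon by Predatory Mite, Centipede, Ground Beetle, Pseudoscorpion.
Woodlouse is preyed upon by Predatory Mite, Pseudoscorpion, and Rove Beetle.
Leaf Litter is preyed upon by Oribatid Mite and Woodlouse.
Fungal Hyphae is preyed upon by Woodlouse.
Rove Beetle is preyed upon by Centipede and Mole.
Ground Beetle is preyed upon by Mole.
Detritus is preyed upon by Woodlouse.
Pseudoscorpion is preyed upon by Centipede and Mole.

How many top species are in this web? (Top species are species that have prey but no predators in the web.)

Top species (has prey, but nothing eats it): Predatory Mite, Centipede, Mole.
Count: 3.

3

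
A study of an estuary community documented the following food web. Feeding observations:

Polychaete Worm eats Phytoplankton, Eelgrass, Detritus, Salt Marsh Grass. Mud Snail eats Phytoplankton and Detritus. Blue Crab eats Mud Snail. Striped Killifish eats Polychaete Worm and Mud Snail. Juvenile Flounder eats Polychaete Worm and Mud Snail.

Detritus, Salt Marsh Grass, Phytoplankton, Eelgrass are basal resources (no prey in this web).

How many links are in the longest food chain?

One longest chain: Detritus → Polychaete Worm → Juvenile Flounder.
It has 3 species and 2 links.

2 links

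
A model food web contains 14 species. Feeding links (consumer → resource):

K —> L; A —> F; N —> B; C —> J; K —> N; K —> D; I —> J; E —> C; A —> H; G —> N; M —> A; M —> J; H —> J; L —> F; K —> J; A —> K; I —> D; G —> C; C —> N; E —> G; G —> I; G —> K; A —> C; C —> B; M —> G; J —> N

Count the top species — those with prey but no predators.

Top species (has prey, but nothing eats it): M, E.
Count: 2.

2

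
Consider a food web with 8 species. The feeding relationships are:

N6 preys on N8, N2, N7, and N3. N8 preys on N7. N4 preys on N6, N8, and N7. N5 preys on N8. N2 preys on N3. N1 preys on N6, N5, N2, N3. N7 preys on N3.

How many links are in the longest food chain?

4 links

One longest chain: N3 → N7 → N8 → N6 → N4.
It has 5 species and 4 links.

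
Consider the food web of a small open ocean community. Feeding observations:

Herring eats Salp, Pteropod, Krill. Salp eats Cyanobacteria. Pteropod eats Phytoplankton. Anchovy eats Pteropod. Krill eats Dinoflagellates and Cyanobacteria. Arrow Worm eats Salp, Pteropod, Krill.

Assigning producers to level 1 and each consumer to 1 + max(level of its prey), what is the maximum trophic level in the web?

Producers (level 1): Dinoflagellates, Phytoplankton, Cyanobacteria.
Phytoplankton → Pteropod → Anchovy gives Anchovy level 3.
No species has a prey at level 3, so no species reaches level 4.

3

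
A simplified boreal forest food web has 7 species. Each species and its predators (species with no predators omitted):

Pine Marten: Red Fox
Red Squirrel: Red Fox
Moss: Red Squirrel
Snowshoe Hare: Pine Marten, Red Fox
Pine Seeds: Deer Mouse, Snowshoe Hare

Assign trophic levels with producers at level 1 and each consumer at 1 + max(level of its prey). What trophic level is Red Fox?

Trophic level 4

Pine Seeds is a producer → level 1.
Snowshoe Hare eats Pine Seeds → level 2.
Pine Marten eats Snowshoe Hare → level 3.
Red Fox eats Pine Marten (level 3); other prey at levels: Red Squirrel 2, Snowshoe Hare 2 → level 4.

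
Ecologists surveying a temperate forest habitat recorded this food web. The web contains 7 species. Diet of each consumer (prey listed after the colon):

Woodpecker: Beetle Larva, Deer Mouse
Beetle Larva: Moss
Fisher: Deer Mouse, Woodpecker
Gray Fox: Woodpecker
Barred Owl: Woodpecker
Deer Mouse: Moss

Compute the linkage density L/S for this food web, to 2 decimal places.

L/S = 1.14

There are L = 8 links among S = 7 species.
L/S = 8/7 = 1.1429 ≈ 1.14.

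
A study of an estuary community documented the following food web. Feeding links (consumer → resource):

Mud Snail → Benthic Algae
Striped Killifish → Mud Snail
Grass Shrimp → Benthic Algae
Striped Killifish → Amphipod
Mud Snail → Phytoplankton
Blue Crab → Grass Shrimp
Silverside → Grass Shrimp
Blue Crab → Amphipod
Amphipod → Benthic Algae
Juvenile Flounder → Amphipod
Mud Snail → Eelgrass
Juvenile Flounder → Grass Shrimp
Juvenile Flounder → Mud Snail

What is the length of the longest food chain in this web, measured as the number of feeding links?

2 links

One longest chain: Benthic Algae → Grass Shrimp → Silverside.
It has 3 species and 2 links.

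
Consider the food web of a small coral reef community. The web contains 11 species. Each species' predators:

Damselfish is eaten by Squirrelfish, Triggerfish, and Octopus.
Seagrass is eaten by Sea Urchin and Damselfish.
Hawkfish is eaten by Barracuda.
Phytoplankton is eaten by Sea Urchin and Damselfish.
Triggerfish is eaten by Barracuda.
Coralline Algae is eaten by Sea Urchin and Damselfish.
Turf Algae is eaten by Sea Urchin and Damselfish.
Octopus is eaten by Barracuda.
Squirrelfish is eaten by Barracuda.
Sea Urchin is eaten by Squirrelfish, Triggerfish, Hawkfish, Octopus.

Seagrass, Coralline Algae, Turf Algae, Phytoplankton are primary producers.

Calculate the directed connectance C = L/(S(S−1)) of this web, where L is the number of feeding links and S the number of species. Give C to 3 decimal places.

The web has S = 11 species and L = 19 feeding links.
C = L / (S(S−1)) = 19 / 110 = 0.1727 ≈ 0.173.

C = 0.173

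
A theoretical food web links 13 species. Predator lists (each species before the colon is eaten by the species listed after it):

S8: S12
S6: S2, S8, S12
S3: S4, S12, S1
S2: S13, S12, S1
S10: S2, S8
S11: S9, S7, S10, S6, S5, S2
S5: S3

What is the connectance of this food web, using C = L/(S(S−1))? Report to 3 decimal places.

C = 0.122

The web has S = 13 species and L = 19 feeding links.
C = L / (S(S−1)) = 19 / 156 = 0.1218 ≈ 0.122.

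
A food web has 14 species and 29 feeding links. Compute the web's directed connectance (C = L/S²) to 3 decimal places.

C = 0.148

The web has S = 14 species and L = 29 feeding links.
C = L / S² = 29 / 196 = 0.1480 ≈ 0.148.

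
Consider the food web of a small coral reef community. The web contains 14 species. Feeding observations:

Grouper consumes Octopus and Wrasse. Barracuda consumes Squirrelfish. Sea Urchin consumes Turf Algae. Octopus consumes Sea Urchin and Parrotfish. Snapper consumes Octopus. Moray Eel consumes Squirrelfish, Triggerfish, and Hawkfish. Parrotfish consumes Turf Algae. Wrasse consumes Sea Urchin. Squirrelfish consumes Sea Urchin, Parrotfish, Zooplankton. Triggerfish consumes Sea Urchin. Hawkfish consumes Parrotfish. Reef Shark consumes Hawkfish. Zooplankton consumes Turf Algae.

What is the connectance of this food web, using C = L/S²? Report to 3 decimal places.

The web has S = 14 species and L = 19 feeding links.
C = L / S² = 19 / 196 = 0.0969 ≈ 0.097.

C = 0.097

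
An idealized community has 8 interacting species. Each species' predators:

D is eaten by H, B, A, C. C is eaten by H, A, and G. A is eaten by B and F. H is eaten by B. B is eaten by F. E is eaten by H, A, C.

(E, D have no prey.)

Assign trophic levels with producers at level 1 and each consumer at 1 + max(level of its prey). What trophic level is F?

E is a producer → level 1.
C eats E (level 1); other prey at levels: D 1 → level 2.
A eats C (level 2); other prey at levels: E 1, D 1 → level 3.
B eats A (level 3); other prey at levels: D 1, H 3 → level 4.
F eats B (level 4); other prey at levels: A 3 → level 5.

Trophic level 5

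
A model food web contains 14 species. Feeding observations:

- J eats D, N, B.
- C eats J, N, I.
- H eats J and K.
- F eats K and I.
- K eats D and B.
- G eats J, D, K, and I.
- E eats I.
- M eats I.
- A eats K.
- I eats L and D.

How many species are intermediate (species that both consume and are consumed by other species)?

3

Intermediate species (has both prey and predators): J, K, I.
Count: 3.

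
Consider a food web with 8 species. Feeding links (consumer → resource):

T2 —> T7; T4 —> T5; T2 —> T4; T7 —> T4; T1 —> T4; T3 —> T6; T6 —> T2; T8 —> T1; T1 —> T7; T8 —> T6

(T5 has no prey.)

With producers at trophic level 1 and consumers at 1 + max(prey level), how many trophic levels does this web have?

Producers (level 1): T5.
T5 → T4 → T7 → T2 → T6 → T8 gives T8 level 6.
No species has a prey at level 6, so no species reaches level 7.

6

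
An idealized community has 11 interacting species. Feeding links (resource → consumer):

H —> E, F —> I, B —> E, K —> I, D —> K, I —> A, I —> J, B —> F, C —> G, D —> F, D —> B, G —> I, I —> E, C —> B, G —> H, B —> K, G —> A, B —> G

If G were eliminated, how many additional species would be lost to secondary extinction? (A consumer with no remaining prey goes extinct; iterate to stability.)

Remove G.
Round 1: H (all prey gone) → extinct.
No further losses. Total secondary extinctions: 1.

1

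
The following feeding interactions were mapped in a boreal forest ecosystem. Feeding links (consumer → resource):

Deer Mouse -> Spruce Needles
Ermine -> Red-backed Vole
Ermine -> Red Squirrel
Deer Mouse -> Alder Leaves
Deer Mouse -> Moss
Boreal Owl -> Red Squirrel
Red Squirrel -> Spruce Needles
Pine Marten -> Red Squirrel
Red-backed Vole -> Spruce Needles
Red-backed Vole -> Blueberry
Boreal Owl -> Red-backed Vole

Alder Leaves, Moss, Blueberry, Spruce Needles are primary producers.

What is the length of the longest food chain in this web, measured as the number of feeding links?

2 links

One longest chain: Blueberry → Red-backed Vole → Boreal Owl.
It has 3 species and 2 links.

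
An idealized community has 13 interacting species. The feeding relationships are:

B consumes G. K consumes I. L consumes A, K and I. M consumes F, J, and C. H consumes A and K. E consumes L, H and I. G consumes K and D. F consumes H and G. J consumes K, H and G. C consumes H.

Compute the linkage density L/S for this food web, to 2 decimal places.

There are L = 21 links among S = 13 species.
L/S = 21/13 = 1.6154 ≈ 1.62.

L/S = 1.62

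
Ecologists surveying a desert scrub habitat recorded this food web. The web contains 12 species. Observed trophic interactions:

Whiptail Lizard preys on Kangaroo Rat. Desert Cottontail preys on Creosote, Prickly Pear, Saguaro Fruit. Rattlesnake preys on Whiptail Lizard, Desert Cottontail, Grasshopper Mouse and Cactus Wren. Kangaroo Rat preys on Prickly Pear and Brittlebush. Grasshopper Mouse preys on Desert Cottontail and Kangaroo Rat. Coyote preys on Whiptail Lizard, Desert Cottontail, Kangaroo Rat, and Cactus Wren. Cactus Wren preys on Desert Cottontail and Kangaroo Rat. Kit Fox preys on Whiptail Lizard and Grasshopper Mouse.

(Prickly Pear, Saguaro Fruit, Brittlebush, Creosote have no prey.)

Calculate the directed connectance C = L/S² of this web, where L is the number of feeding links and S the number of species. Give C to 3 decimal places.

C = 0.139

The web has S = 12 species and L = 20 feeding links.
C = L / S² = 20 / 144 = 0.1389 ≈ 0.139.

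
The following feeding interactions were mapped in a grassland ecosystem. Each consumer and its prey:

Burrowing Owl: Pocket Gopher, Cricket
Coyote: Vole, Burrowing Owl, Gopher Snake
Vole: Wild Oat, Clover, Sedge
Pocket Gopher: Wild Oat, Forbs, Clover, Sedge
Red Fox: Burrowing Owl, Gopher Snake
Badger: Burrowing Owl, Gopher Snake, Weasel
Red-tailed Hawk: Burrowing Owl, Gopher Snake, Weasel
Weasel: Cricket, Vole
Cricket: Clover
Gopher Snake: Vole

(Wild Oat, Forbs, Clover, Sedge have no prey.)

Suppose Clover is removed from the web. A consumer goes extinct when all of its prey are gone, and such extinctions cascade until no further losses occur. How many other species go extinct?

1

Remove Clover.
Round 1: Cricket (all prey gone) → extinct.
No further losses. Total secondary extinctions: 1.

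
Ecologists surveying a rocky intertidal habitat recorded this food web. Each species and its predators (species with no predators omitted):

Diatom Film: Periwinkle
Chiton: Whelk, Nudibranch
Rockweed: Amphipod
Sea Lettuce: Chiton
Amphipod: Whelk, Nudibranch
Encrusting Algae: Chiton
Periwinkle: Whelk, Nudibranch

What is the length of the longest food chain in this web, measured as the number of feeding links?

2 links

One longest chain: Rockweed → Amphipod → Whelk.
It has 3 species and 2 links.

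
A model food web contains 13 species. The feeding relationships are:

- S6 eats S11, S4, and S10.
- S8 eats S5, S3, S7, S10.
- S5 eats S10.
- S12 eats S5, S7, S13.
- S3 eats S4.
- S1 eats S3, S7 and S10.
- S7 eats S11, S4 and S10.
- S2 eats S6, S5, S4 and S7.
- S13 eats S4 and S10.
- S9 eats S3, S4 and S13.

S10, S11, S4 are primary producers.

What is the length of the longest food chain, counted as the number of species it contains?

One longest chain: S10 → S13 → S9.
It has 3 species and 2 links.

3 species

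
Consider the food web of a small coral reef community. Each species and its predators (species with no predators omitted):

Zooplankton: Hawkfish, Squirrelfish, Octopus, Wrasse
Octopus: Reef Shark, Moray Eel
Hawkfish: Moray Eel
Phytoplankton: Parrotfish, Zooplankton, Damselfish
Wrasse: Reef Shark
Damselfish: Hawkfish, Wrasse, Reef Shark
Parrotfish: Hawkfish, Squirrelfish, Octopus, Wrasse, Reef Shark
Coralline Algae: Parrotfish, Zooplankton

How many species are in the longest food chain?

4 species

One longest chain: Phytoplankton → Parrotfish → Wrasse → Reef Shark.
It has 4 species and 3 links.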